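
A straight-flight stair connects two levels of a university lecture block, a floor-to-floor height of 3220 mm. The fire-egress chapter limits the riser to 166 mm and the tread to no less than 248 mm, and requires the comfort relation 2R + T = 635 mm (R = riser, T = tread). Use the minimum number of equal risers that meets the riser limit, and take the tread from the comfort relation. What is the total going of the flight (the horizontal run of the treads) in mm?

3220 / 166 = 19.40, so 20 risers are needed.
Each riser is 3220/20 = 161 mm (≤ 166 mm).
Tread T = 635 − 2 × 161 = 313 mm (≥ 248 mm).
Going = (20 − 1) × 313 = 5947 mm.

5947 mm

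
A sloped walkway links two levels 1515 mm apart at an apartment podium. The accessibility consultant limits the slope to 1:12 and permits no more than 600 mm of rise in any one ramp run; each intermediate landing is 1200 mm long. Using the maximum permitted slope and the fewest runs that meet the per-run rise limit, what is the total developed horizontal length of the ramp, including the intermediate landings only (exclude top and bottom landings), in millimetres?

20580 mm

1515 / 600 = 2.52, so 3 ramp runs are needed. That means 2 intermediate landings.
Ramp run (horizontal) at 1:12: 1515 × 12 = 18180 mm.
Intermediate landings: 2 × 1200 = 2400 mm.
Total developed length = 18180 + 2400 = 20580 mm.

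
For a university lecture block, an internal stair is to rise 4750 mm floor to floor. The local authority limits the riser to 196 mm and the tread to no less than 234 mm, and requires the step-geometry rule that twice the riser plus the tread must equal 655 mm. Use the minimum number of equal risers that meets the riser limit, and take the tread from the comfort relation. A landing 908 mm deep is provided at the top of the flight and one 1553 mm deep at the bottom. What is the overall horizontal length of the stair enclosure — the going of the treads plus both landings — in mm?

At most 196 each: 4750/196 = 24.23, giving 25 risers.
R = 4750 ÷ 25 = 190 mm.
Tread T = 655 − 2 × 190 = 275 mm (≥ 234 mm).
25 risers give 24 treads; going = 24 × 275 = 6600 mm.
Add landings: 6600 + 908 + 1553 = 9061 mm.

9061 mm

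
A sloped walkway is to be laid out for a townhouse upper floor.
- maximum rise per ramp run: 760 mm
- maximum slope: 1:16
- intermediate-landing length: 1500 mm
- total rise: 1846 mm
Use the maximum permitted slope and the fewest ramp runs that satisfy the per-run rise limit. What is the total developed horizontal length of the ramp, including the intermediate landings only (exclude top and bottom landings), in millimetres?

⌈1846/760⌉ = 3 ramp runs. That means 2 intermediate landings.
Ramp run (horizontal) at 1:16: 1846 × 16 = 29536 mm.
2 intermediate landings contribute 2 × 1500 = 3000 mm.
Total developed length = 29536 + 3000 = 32536 mm.

32536 mm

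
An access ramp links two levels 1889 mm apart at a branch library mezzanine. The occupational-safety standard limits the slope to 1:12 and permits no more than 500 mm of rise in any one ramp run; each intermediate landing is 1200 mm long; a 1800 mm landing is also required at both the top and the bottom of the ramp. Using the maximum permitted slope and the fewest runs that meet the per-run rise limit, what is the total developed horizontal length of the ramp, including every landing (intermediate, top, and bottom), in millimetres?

At most 500 each: 1889/500 = 3.78, giving 4 ramp runs. That means 3 intermediate landings.
Ramp run (horizontal) at 1:12: 1889 × 12 = 22668 mm.
3 intermediate landings contribute 3 × 1200 = 3600 mm.
Top and bottom landings: 2 × 1800 = 3600 mm.
Total = 22668 + 3600 + 3600 = 29868 mm.

29868 mm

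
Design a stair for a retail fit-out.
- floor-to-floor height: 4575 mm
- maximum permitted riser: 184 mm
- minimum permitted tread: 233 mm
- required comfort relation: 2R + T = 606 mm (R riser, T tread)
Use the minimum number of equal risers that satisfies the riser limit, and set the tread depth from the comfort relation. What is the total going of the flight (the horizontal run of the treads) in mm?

At most 184 each: 4575/184 = 24.86, giving 25 risers.
Riser R = 4575 / 25 = 183 mm, within the 184 mm limit.
From 2R + T = 606: T = 606 − 366 = 240 mm.
Going = (25 − 1) × 240 = 5760 mm.

5760 mm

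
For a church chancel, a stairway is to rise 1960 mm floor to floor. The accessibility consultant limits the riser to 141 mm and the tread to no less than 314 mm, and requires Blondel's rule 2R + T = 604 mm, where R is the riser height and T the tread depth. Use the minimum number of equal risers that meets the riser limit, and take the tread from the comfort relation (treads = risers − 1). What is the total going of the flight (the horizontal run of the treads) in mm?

1960 / 141 = 13.90, so 14 risers are needed.
Each riser is 1960/14 = 140 mm (≤ 141 mm).
From 2R + T = 604: T = 604 − 280 = 324 mm.
14 risers give 13 treads; going = 13 × 324 = 4212 mm.

4212 mm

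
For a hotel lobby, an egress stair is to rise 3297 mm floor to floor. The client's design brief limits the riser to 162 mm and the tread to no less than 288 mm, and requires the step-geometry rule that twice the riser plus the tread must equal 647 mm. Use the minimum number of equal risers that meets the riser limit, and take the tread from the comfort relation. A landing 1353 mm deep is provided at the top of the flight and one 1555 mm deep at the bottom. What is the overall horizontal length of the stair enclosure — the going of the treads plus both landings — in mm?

3297 / 162 = 20.35, so 21 risers are needed.
Each riser is 3297/21 = 157 mm (≤ 162 mm).
From 2R + T = 647: T = 647 − 314 = 333 mm.
Going = (21 − 1) × 333 = 6660 mm.
Enclosure = 6660 + 1353 + 1555 = 9568 mm.

9568 mm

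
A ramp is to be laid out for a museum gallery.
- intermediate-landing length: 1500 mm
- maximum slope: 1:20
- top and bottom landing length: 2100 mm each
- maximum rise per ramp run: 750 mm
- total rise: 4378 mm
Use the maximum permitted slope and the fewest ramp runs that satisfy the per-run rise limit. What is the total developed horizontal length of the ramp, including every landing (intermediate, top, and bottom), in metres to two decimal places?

99.26 m

4378 / 750 = 5.837 → round up to 6 ramp runs. That means 5 intermediate landings.
Horizontal run for 4378 mm of rise at 1:20 is 4378 × 20 = 87560 mm.
5 intermediate landings contribute 5 × 1500 = 7500 mm.
Top and bottom landings: 2 × 2100 = 4200 mm.
Total = 87560 + 7500 + 4200 = 99260 mm.
= 99.26 m.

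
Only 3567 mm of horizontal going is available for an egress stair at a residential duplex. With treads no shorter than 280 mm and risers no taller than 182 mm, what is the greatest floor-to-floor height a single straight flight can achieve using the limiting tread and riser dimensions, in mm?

Treads that fit: ⌊3567 / 280⌋ = 12.
Risers = treads + 1 = 13.
Maximum height = 13 × 182 = 2366 mm.

2366 mm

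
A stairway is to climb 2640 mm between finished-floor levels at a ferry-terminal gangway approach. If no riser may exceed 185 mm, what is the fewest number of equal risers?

2640 / 185 = 14.27, so 15 risers are needed.

15 risers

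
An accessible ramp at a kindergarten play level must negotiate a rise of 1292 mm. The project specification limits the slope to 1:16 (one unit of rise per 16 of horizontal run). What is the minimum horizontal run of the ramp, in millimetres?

20672 mm

Run = rise × 16 = 1292 × 16 = 20672 mm.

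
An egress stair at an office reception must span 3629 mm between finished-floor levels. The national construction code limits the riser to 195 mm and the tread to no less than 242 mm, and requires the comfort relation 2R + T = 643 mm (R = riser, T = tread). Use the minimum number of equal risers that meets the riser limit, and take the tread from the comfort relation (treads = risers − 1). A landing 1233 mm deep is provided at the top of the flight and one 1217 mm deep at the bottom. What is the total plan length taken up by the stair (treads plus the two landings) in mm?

3629 / 195 = 18.610 → round up to 19 risers.
Each riser is 3629/19 = 191 mm (≤ 195 mm).
T = 643 − 2·191 = 261 mm, which satisfies the 242 mm minimum.
Treads = 19 − 1 = 18; going = 18 × 261 = 4698 mm.
Add landings: 4698 + 1233 + 1217 = 7148 mm.

7148 mm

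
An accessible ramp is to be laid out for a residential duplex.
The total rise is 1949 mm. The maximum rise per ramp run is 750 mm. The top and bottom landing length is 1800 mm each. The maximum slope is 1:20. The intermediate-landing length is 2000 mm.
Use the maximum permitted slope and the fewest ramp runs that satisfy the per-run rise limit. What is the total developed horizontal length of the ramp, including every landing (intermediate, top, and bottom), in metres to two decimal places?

46.58 m

At most 750 each: 1949/750 = 2.60, giving 3 ramp runs. That means 2 intermediate landings.
Ramp run (horizontal) at 1:20: 1949 × 20 = 38980 mm.
Intermediate landings: 2 × 2000 = 4000 mm.
Top and bottom landings: 2 × 1800 = 3600 mm.
Total = 38980 + 4000 + 3600 = 46580 mm.
= 46.58 m.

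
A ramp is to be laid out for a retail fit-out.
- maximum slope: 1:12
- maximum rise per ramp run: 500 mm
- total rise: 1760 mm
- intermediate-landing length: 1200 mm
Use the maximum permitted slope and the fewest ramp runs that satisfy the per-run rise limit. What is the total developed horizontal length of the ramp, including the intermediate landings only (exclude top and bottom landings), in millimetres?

1760 / 500 = 3.52, so 4 ramp runs are needed. That means 3 intermediate landings.
Horizontal run for 1760 mm of rise at 1:12 is 1760 × 12 = 21120 mm.
3 intermediate landings contribute 3 × 1200 = 3600 mm.
Total developed length = 21120 + 3600 = 24720 mm.

24720 mm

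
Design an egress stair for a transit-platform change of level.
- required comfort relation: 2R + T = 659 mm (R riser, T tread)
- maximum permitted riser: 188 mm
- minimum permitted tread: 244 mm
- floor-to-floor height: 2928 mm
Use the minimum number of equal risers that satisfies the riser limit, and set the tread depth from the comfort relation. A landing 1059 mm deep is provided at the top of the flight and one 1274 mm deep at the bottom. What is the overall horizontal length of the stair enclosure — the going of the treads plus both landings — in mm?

2928 / 188 = 15.57, so 16 risers are needed.
Each riser is 2928/16 = 183 mm (≤ 188 mm).
Tread T = 659 − 2 × 183 = 293 mm (≥ 244 mm).
16 risers give 15 treads; going = 15 × 293 = 4395 mm.
Add landings: 4395 + 1059 + 1274 = 6728 mm.

6728 mm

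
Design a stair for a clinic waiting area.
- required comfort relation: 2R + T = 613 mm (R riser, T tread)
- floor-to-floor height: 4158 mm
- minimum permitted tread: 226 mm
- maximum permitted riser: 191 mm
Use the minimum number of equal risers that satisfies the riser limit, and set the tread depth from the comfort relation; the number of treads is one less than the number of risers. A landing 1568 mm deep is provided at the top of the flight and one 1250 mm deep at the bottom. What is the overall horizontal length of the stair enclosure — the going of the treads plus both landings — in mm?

7753 mm

4158 / 191 = 21.77, so 22 risers are needed.
Each riser is 4158/22 = 189 mm (≤ 191 mm).
T = 613 − 2·189 = 235 mm, which satisfies the 226 mm minimum.
Treads = 22 − 1 = 21; going = 21 × 235 = 4935 mm.
Add landings: 4935 + 1568 + 1250 = 7753 mm.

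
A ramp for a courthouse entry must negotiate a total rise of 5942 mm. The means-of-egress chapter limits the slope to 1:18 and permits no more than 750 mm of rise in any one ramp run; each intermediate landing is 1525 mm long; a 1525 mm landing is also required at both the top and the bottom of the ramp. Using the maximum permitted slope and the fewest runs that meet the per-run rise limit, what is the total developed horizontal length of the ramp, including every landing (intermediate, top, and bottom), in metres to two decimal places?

120.68 m

5942 / 750 = 7.92, so 8 ramp runs are needed. That means 7 intermediate landings.
Horizontal run for 5942 mm of rise at 1:18 is 5942 × 18 = 106956 mm.
7 intermediate landings contribute 7 × 1525 = 10675 mm.
Top and bottom landings: 2 × 1525 = 3050 mm.
Total = 106956 + 10675 + 3050 = 120681 mm.
= 120.68 m.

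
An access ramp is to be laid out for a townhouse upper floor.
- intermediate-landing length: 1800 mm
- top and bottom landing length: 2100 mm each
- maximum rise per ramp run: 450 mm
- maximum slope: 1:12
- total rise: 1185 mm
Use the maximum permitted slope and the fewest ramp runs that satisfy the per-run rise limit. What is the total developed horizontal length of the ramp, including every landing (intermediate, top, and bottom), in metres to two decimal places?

22.02 m

⌈1185/450⌉ = 3 ramp runs. That means 2 intermediate landings.
Horizontal run for 1185 mm of rise at 1:12 is 1185 × 12 = 14220 mm.
2 intermediate landings contribute 2 × 1800 = 3600 mm.
Top and bottom landings: 2 × 2100 = 4200 mm.
Total = 14220 + 3600 + 4200 = 22020 mm.
= 22.02 m.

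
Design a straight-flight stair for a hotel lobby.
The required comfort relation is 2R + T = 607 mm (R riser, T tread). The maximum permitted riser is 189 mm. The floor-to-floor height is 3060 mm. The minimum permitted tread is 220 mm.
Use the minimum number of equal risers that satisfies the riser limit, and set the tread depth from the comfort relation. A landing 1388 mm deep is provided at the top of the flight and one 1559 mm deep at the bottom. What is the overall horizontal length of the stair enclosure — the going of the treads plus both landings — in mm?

6899 mm

3060 / 189 = 16.190 → round up to 17 risers.
Each riser is 3060/17 = 180 mm (≤ 189 mm).
From 2R + T = 607: T = 607 − 360 = 247 mm.
17 risers give 16 treads; going = 16 × 247 = 3952 mm.
Add landings: 3952 + 1388 + 1559 = 6899 mm.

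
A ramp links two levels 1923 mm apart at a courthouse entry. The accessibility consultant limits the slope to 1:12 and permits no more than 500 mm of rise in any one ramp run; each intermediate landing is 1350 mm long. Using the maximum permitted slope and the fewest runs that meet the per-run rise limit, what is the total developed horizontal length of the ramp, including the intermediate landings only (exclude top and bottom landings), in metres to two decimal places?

1923 / 500 = 3.846 → round up to 4 ramp runs. That means 3 intermediate landings.
Horizontal run for 1923 mm of rise at 1:12 is 1923 × 12 = 23076 mm.
Intermediate landings: 3 × 1350 = 4050 mm.
Total developed length = 23076 + 4050 = 27126 mm.
= 27.13 m.

27.13 m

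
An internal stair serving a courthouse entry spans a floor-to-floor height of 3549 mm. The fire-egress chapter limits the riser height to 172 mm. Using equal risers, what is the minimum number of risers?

3549 / 172 = 20.634 → round up to 21 risers.

21 risers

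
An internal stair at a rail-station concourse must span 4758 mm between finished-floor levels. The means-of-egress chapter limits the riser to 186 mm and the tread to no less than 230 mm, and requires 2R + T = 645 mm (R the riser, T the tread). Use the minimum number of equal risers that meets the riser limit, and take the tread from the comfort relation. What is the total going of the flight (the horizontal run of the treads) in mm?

6975 mm

⌈4758/186⌉ = 26 risers.
Each riser is 4758/26 = 183 mm (≤ 186 mm).
Tread T = 645 − 2 × 183 = 279 mm (≥ 230 mm).
26 risers give 25 treads; going = 25 × 279 = 6975 mm.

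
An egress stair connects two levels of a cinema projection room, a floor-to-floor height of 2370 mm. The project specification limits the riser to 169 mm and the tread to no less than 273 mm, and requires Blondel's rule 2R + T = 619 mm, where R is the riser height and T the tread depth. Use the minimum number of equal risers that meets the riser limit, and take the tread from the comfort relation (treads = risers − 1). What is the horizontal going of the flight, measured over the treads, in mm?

At most 169 each: 2370/169 = 14.02, giving 15 risers.
Each riser is 2370/15 = 158 mm (≤ 169 mm).
T = 619 − 2·158 = 303 mm, which satisfies the 273 mm minimum.
15 risers give 14 treads; going = 14 × 303 = 4242 mm.

4242 mm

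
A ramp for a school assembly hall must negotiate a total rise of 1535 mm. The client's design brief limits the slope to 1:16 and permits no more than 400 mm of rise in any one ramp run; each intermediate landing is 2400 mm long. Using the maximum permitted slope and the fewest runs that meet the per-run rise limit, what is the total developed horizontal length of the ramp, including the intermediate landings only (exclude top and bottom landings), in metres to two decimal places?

31.76 m

At most 400 each: 1535/400 = 3.84, giving 4 ramp runs. That means 3 intermediate landings.
Ramp run (horizontal) at 1:16: 1535 × 16 = 24560 mm.
3 intermediate landings contribute 3 × 2400 = 7200 mm.
Total developed length = 24560 + 7200 = 31760 mm.
= 31.76 m.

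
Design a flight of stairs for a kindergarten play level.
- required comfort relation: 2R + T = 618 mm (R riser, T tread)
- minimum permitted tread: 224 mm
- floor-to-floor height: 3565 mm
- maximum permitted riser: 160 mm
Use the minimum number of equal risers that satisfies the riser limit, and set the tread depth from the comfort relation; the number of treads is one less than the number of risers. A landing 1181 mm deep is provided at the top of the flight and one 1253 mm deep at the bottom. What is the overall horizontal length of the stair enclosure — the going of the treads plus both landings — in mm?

3565 / 160 = 22.28, so 23 risers are needed.
Riser R = 3565 / 23 = 155 mm, within the 160 mm limit.
Tread T = 618 − 2 × 155 = 308 mm (≥ 224 mm).
Treads = 23 − 1 = 22; going = 22 × 308 = 6776 mm.
Enclosure = 6776 + 1181 + 1253 = 9210 mm.

9210 mm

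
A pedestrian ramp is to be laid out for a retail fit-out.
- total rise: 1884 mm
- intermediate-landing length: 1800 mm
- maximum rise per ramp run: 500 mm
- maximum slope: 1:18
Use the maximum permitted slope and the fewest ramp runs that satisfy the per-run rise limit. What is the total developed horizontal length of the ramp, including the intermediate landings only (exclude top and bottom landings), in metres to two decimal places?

1884 / 500 = 3.77, so 4 ramp runs are needed. That means 3 intermediate landings.
Ramp run (horizontal) at 1:18: 1884 × 18 = 33912 mm.
3 intermediate landings contribute 3 × 1800 = 5400 mm.
Total developed length = 33912 + 5400 = 39312 mm.
= 39.31 m.

39.31 m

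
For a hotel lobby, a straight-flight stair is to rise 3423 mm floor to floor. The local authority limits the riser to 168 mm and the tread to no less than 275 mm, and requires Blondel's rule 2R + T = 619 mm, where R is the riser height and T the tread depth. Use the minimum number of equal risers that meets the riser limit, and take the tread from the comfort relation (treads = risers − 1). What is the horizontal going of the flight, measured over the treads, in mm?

⌈3423/168⌉ = 21 risers.
Each riser is 3423/21 = 163 mm (≤ 168 mm).
Tread T = 619 − 2 × 163 = 293 mm (≥ 275 mm).
Going = (21 − 1) × 293 = 5860 mm.

5860 mm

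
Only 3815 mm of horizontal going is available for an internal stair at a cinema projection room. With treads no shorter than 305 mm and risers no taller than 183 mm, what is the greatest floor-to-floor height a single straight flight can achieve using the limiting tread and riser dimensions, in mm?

2379 mm

Treads that fit: ⌊3815 / 305⌋ = 12.
Risers = treads + 1 = 13.
Maximum height = 13 × 183 = 2379 mm.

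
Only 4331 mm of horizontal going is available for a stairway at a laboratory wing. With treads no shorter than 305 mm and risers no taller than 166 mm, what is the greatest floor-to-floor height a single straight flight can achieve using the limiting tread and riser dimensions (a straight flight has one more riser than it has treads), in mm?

4331 / 305 = 14.20, so 14 treads fit.
Risers = treads + 1 = 15.
Maximum height = 15 × 166 = 2490 mm.

2490 mm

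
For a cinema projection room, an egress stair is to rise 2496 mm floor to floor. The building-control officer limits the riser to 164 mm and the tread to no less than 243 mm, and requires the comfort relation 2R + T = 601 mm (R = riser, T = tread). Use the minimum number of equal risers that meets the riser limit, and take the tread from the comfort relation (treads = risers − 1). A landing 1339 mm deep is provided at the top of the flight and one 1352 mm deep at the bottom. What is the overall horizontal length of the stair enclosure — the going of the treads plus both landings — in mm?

2496 / 164 = 15.22, so 16 risers are needed.
Riser R = 2496 / 16 = 156 mm, within the 164 mm limit.
T = 601 − 2·156 = 289 mm, which satisfies the 243 mm minimum.
Treads = 16 − 1 = 15; going = 15 × 289 = 4335 mm.
Enclosure = 4335 + 1339 + 1352 = 7026 mm.

7026 mm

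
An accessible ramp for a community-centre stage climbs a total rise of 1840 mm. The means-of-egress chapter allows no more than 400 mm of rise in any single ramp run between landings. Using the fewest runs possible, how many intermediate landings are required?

4 intermediate landings

1840 / 400 = 4.60, so 5 ramp runs are needed.
5 runs are separated by 4 intermediate landings.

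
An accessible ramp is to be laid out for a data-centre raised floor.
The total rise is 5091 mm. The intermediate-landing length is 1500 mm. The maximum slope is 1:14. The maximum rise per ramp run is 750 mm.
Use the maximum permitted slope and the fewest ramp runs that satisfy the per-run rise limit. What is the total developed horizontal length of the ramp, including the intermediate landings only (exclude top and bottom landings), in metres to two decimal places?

80.27 m

⌈5091/750⌉ = 7 ramp runs. That means 6 intermediate landings.
Horizontal run for 5091 mm of rise at 1:14 is 5091 × 14 = 71274 mm.
6 intermediate landings contribute 6 × 1500 = 9000 mm.
Total developed length = 71274 + 9000 = 80274 mm.
= 80.27 m.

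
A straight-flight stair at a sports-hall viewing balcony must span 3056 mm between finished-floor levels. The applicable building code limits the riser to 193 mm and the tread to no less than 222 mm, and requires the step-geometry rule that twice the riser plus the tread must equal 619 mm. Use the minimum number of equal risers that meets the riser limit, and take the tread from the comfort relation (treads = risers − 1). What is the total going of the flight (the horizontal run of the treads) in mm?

3056 / 193 = 15.83, so 16 risers are needed.
Riser R = 3056 / 16 = 191 mm, within the 193 mm limit.
Tread T = 619 − 2 × 191 = 237 mm (≥ 222 mm).
16 risers give 15 treads; going = 15 × 237 = 3555 mm.

3555 mm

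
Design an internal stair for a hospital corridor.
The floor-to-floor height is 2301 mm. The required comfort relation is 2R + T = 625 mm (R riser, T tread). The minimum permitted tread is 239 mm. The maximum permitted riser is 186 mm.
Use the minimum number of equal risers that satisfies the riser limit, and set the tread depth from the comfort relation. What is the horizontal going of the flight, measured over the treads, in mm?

3252 mm

2301 / 186 = 12.371 → round up to 13 risers.
Each riser is 2301/13 = 177 mm (≤ 186 mm).
Tread T = 625 − 2 × 177 = 271 mm (≥ 239 mm).
13 risers give 12 treads; going = 12 × 271 = 3252 mm.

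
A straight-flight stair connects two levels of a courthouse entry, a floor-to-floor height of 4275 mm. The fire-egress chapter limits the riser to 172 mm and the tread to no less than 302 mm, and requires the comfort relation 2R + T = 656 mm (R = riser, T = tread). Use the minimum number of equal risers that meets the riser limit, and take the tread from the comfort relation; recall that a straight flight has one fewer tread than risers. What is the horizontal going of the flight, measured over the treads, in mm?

4275 / 172 = 24.855 → round up to 25 risers.
R = 4275 ÷ 25 = 171 mm.
T = 656 − 2·171 = 314 mm, which satisfies the 302 mm minimum.
Treads = 25 − 1 = 24; going = 24 × 314 = 7536 mm.

7536 mm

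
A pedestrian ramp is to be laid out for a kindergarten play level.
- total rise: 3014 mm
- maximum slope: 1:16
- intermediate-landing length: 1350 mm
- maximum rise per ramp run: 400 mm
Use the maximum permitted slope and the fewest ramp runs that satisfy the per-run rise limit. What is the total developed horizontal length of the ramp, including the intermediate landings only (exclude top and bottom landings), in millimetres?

57674 mm

3014 / 400 = 7.535 → round up to 8 ramp runs. That means 7 intermediate landings.
Ramp run (horizontal) at 1:16: 3014 × 16 = 48224 mm.
7 intermediate landings contribute 7 × 1350 = 9450 mm.
Developed length = 48224 + 9450 = 57674 mm.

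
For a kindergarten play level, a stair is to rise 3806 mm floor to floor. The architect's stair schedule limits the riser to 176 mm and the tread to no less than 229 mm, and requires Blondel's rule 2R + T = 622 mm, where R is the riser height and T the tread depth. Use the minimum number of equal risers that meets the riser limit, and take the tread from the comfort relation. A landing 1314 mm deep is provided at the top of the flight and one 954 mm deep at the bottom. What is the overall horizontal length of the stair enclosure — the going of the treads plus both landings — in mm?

3806 / 176 = 21.62, so 22 risers are needed.
R = 3806 ÷ 22 = 173 mm.
Tread T = 622 − 2 × 173 = 276 mm (≥ 229 mm).
Treads = 22 − 1 = 21; going = 21 × 276 = 5796 mm.
Enclosure = 5796 + 1314 + 954 = 8064 mm.

8064 mm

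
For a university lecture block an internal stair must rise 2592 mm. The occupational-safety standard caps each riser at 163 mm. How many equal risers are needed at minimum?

16 risers

2592 / 163 = 15.90, so 16 risers are needed.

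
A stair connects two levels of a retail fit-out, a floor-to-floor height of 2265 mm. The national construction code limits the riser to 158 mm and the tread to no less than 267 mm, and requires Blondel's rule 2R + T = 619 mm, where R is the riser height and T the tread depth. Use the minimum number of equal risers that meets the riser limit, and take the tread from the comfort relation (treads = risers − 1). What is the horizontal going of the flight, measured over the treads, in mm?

At most 158 each: 2265/158 = 14.34, giving 15 risers.
R = 2265 ÷ 15 = 151 mm.
Tread T = 619 − 2 × 151 = 317 mm (≥ 267 mm).
15 risers give 14 treads; going = 14 × 317 = 4438 mm.

4438 mm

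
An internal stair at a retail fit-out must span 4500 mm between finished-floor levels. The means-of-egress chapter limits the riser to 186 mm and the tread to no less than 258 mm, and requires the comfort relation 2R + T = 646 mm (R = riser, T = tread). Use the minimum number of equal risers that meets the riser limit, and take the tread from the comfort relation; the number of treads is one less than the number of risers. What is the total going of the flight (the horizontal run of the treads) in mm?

6864 mm

At most 186 each: 4500/186 = 24.19, giving 25 risers.
Riser R = 4500 / 25 = 180 mm, within the 186 mm limit.
Tread T = 646 − 2 × 180 = 286 mm (≥ 258 mm).
25 risers give 24 treads; going = 24 × 286 = 6864 mm.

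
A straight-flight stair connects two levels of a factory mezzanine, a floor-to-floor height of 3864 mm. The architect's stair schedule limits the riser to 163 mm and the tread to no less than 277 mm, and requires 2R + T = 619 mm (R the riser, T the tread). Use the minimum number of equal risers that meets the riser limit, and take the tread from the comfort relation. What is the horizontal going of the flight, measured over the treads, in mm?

⌈3864/163⌉ = 24 risers.
R = 3864 ÷ 24 = 161 mm.
T = 619 − 2·161 = 297 mm, which satisfies the 277 mm minimum.
Treads = 24 − 1 = 23; going = 23 × 297 = 6831 mm.

6831 mm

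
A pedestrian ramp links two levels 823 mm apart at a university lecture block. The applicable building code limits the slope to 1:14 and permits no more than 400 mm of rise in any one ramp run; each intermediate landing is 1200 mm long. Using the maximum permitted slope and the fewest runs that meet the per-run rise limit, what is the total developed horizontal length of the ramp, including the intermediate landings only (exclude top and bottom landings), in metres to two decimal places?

⌈823/400⌉ = 3 ramp runs. That means 2 intermediate landings.
Horizontal run for 823 mm of rise at 1:14 is 823 × 14 = 11522 mm.
2 intermediate landings contribute 2 × 1200 = 2400 mm.
Total developed length = 11522 + 2400 = 13922 mm.
= 13.92 m.

13.92 m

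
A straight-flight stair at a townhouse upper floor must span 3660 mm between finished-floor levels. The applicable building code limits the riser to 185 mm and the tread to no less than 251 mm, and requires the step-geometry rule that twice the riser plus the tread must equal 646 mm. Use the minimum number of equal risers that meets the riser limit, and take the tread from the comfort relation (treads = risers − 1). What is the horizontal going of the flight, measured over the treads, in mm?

3660 / 185 = 19.784 → round up to 20 risers.
Each riser is 3660/20 = 183 mm (≤ 185 mm).
T = 646 − 2·183 = 280 mm, which satisfies the 251 mm minimum.
20 risers give 19 treads; going = 19 × 280 = 5320 mm.

5320 mm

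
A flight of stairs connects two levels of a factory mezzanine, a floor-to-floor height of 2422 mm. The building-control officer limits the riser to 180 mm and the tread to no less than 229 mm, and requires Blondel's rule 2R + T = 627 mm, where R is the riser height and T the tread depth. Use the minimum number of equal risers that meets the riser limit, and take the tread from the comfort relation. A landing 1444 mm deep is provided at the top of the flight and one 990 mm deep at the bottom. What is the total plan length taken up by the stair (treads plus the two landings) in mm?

6087 mm

2422 / 180 = 13.46, so 14 risers are needed.
Riser R = 2422 / 14 = 173 mm, within the 180 mm limit.
T = 627 − 2·173 = 281 mm, which satisfies the 229 mm minimum.
Going = (14 − 1) × 281 = 3653 mm.
Enclosure = 3653 + 1444 + 990 = 6087 mm.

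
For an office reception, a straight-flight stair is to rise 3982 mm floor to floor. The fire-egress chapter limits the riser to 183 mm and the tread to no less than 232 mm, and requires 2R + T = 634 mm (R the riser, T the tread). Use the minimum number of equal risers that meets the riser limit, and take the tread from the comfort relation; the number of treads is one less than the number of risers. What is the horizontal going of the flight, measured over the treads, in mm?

5712 mm

3982 / 183 = 21.760 → round up to 22 risers.
Each riser is 3982/22 = 181 mm (≤ 183 mm).
From 2R + T = 634: T = 634 − 362 = 272 mm.
22 risers give 21 treads; going = 21 × 272 = 5712 mm.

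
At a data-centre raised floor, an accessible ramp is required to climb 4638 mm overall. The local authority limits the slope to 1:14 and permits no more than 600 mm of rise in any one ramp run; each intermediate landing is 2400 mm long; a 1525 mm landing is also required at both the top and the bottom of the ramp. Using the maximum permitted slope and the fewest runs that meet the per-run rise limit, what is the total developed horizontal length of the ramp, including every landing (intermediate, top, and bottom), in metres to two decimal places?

84.78 m

4638 / 600 = 7.730 → round up to 8 ramp runs. That means 7 intermediate landings.
Horizontal run for 4638 mm of rise at 1:14 is 4638 × 14 = 64932 mm.
Intermediate landings: 7 × 2400 = 16800 mm.
Top and bottom landings: 2 × 1525 = 3050 mm.
Total = 64932 + 16800 + 3050 = 84782 mm.
= 84.78 m.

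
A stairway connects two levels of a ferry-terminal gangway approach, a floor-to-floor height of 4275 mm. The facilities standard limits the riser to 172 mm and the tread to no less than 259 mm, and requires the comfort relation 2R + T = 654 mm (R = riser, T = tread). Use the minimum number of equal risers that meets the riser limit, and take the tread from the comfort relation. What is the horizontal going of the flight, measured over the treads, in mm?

7488 mm

At most 172 each: 4275/172 = 24.85, giving 25 risers.
Riser R = 4275 / 25 = 171 mm, within the 172 mm limit.
From 2R + T = 654: T = 654 − 342 = 312 mm.
Treads = 25 − 1 = 24; going = 24 × 312 = 7488 mm.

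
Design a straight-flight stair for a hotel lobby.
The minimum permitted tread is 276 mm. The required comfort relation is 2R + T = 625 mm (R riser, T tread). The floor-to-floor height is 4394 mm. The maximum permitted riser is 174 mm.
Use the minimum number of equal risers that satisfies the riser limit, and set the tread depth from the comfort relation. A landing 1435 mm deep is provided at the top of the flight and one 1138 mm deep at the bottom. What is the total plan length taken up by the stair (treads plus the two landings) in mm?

4394 / 174 = 25.25, so 26 risers are needed.
Riser R = 4394 / 26 = 169 mm, within the 174 mm limit.
T = 625 − 2·169 = 287 mm, which satisfies the 276 mm minimum.
Going = (26 − 1) × 287 = 7175 mm.
Enclosure = 7175 + 1435 + 1138 = 9748 mm.

9748 mm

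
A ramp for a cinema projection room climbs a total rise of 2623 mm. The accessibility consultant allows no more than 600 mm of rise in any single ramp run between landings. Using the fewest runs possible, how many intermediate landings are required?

4 intermediate landings

⌈2623/600⌉ = 5 ramp runs.
5 runs are separated by 4 intermediate landings.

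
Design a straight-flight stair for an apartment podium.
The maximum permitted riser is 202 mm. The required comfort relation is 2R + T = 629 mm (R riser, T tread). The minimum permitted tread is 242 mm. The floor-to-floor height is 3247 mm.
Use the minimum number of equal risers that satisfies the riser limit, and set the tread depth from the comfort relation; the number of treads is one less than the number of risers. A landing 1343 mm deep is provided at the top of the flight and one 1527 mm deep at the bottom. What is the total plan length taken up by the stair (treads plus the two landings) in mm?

6822 mm

⌈3247/202⌉ = 17 risers.
Each riser is 3247/17 = 191 mm (≤ 202 mm).
Tread T = 629 − 2 × 191 = 247 mm (≥ 242 mm).
Going = (17 − 1) × 247 = 3952 mm.
Enclosure = 3952 + 1343 + 1527 = 6822 mm.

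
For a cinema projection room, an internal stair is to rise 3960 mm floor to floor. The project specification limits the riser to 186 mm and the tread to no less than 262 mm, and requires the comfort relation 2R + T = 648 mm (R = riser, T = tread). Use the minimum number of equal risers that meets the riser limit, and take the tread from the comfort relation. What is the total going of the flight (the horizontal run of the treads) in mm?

⌈3960/186⌉ = 22 risers.
Each riser is 3960/22 = 180 mm (≤ 186 mm).
From 2R + T = 648: T = 648 − 360 = 288 mm.
Treads = 22 − 1 = 21; going = 21 × 288 = 6048 mm.

6048 mm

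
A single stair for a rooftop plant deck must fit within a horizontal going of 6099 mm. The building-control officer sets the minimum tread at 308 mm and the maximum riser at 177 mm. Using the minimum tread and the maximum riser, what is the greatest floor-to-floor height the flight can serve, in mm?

6099 / 308 = 19.80, so 19 treads fit.
Risers = treads + 1 = 20.
Maximum height = 20 × 177 = 3540 mm.

3540 mm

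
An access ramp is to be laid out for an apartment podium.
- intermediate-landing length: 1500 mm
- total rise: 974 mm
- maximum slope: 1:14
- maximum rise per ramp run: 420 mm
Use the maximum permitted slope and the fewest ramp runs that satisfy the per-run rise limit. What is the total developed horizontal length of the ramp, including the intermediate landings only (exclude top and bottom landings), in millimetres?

974 / 420 = 2.32, so 3 ramp runs are needed. That means 2 intermediate landings.
Horizontal run for 974 mm of rise at 1:14 is 974 × 14 = 13636 mm.
2 intermediate landings contribute 2 × 1500 = 3000 mm.
Developed length = 13636 + 3000 = 16636 mm.

16636 mm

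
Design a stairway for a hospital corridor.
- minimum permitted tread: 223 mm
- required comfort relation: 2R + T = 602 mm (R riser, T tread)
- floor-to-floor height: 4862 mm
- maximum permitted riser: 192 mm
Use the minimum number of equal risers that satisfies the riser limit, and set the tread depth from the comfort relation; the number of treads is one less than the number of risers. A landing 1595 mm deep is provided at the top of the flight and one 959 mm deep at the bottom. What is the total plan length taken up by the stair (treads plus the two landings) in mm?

8254 mm

⌈4862/192⌉ = 26 risers.
R = 4862 ÷ 26 = 187 mm.
From 2R + T = 602: T = 602 − 374 = 228 mm.
Going = (26 − 1) × 228 = 5700 mm.
Add landings: 5700 + 1595 + 959 = 8254 mm.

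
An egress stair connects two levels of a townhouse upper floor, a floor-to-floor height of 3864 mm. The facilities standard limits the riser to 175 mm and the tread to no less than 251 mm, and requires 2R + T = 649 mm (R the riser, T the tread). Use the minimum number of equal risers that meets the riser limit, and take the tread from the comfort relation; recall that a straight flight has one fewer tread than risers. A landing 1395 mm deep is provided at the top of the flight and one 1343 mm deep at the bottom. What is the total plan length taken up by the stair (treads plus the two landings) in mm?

3864 / 175 = 22.080 → round up to 23 risers.
Each riser is 3864/23 = 168 mm (≤ 175 mm).
T = 649 − 2·168 = 313 mm, which satisfies the 251 mm minimum.
Going = (23 − 1) × 313 = 6886 mm.
Add landings: 6886 + 1395 + 1343 = 9624 mm.

9624 mm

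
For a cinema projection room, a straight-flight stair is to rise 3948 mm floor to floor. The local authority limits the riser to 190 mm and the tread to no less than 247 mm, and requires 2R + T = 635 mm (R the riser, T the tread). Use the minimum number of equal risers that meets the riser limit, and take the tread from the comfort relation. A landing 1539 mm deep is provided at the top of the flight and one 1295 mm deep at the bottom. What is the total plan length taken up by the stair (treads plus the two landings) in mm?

3948 / 190 = 20.78, so 21 risers are needed.
R = 3948 ÷ 21 = 188 mm.
From 2R + T = 635: T = 635 − 376 = 259 mm.
21 risers give 20 treads; going = 20 × 259 = 5180 mm.
Enclosure = 5180 + 1539 + 1295 = 8014 mm.

8014 mm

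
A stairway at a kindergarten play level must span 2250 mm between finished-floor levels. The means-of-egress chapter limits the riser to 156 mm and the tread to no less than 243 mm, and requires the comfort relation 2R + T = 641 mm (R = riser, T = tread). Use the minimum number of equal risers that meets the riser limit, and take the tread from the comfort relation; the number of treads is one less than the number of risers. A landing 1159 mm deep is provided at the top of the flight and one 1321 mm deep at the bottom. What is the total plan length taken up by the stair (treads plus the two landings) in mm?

At most 156 each: 2250/156 = 14.42, giving 15 risers.
Each riser is 2250/15 = 150 mm (≤ 156 mm).
T = 641 − 2·150 = 341 mm, which satisfies the 243 mm minimum.
Treads = 15 − 1 = 14; going = 14 × 341 = 4774 mm.
Enclosure = 4774 + 1159 + 1321 = 7254 mm.

7254 mm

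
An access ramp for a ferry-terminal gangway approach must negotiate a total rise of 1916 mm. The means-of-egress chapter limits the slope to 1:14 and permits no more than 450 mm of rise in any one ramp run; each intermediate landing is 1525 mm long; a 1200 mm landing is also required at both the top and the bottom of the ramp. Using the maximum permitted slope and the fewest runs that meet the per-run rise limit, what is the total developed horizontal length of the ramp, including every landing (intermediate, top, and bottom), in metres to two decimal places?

⌈1916/450⌉ = 5 ramp runs. That means 4 intermediate landings.
Horizontal run for 1916 mm of rise at 1:14 is 1916 × 14 = 26824 mm.
Intermediate landings: 4 × 1525 = 6100 mm.
Top and bottom landings: 2 × 1200 = 2400 mm.
Total = 26824 + 6100 + 2400 = 35324 mm.
= 35.32 m.

35.32 m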